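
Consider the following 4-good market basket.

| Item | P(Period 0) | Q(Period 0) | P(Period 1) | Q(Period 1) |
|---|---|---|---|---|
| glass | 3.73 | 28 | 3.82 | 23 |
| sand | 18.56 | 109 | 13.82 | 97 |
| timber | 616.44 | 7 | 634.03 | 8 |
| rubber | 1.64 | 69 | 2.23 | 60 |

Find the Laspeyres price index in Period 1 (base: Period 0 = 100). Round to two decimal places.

94.66

Laspeyres price index uses base-period quantities as weights.
ΣP(Period 1)·Q(Period 0) = 3.82×28 + 13.82×109 + 634.03×7 + 2.23×69 = 106.96 + 1506.38 + 4438.21 + 153.87 = 6205.42
ΣP(Period 0)·Q(Period 0) = 3.73×28 + 18.56×109 + 616.44×7 + 1.64×69 = 104.44 + 2023.04 + 4315.08 + 113.16 = 6555.72
Index = 6205.42 / 6555.72 × 100 = 94.6566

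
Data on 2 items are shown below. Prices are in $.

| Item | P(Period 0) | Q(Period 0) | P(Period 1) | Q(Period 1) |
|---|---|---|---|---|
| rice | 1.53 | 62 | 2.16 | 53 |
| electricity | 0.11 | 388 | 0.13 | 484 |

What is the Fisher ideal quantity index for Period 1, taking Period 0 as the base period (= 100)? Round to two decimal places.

Laspeyres component (base-period weights):
ΣP(Period 0)Q(Period 1) = 1.53×53 + 0.11×484 = 81.09 + 53.24 = 134.33
ΣP(Period 0)Q(Period 0) = 1.53×62 + 0.11×388 = 94.86 + 42.68 = 137.54
L = 134.33 / 137.54 × 100 = 97.6661
Paasche component (current-period weights):
ΣP(Period 1)Q(Period 1) = 2.16×53 + 0.13×484 = 114.48 + 62.92 = 177.4
ΣP(Period 1)Q(Period 0) = 2.16×62 + 0.13×388 = 133.92 + 50.44 = 184.36
P = 177.4 / 184.36 × 100 = 96.2248
Fisher = √(L × P) = √(97.6661 × 96.2248) = 96.9428

96.94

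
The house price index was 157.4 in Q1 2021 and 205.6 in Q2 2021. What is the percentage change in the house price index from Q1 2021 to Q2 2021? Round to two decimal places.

30.62%

Change = (205.6 − 157.4) / 157.4 × 100
       = 48.2 / 157.4 × 100 = 30.6226%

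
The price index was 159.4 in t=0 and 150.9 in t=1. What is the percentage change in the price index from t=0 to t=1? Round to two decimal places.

-5.33%

Change = (150.9 − 159.4) / 159.4 × 100
       = -8.5 / 159.4 × 100 = -5.3325%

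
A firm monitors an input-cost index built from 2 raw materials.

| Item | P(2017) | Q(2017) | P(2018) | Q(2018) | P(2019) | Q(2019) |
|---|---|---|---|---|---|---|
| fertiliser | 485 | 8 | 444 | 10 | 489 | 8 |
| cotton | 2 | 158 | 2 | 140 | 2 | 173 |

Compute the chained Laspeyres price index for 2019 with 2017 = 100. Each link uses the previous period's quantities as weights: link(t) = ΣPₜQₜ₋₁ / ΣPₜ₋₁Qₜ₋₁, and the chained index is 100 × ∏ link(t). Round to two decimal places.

100.97

Link 2017→2018:
ΣP(2018)Q(2017) = 444×8 + 2×158 = 3552 + 316 = 3868
ΣP(2017)Q(2017) = 485×8 + 2×158 = 3880 + 316 = 4196
link = 3868/4196 = 0.921830
Link 2018→2019:
ΣP(2019)Q(2018) = 489×10 + 2×140 = 4890 + 280 = 5170
ΣP(2018)Q(2018) = 444×10 + 2×140 = 4440 + 280 = 4720
link = 5170/4720 = 1.095339
Chained index = 100 × 0.921830 × 1.095339 = 100.9717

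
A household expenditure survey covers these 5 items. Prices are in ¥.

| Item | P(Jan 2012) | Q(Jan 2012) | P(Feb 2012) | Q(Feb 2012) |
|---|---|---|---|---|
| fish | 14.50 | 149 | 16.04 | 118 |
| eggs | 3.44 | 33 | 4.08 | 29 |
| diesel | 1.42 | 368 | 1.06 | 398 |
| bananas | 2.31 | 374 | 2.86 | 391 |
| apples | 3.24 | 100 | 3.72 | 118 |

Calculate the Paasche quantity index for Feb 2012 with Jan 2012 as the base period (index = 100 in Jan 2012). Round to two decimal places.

91.59

Paasche quantity index uses current-period prices as weights.
ΣP(Feb 2012)·Q(Feb 2012) = 16.04×118 + 4.08×29 + 1.06×398 + 2.86×391 + 3.72×118 = 1892.72 + 118.32 + 421.88 + 1118.26 + 438.96 = 3990.14
ΣP(Feb 2012)·Q(Jan 2012) = 16.04×149 + 4.08×33 + 1.06×368 + 2.86×374 + 3.72×100 = 2389.96 + 134.64 + 390.08 + 1069.64 + 372 = 4356.32
Index = 3990.14 / 4356.32 × 100 = 91.5943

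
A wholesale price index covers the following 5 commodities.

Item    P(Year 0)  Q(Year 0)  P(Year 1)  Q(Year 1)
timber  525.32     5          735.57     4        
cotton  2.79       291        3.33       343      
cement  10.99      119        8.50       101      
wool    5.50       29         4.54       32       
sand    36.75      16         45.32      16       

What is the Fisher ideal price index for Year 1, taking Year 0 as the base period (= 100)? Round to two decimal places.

118.23

Laspeyres component (base-period weights):
ΣP(Year 1)Q(Year 0) = 735.57×5 + 3.33×291 + 8.50×119 + 4.54×29 + 45.32×16 = 3677.85 + 969.03 + 1011.5 + 131.66 + 725.12 = 6515.16
ΣP(Year 0)Q(Year 0) = 525.32×5 + 2.79×291 + 10.99×119 + 5.50×29 + 36.75×16 = 2626.6 + 811.89 + 1307.81 + 159.5 + 588 = 5493.8
L = 6515.16 / 5493.8 × 100 = 118.5911
Paasche component (current-period weights):
ΣP(Year 1)Q(Year 1) = 735.57×4 + 3.33×343 + 8.50×101 + 4.54×32 + 45.32×16 = 2942.28 + 1142.19 + 858.5 + 145.28 + 725.12 = 5813.37
ΣP(Year 0)Q(Year 1) = 525.32×4 + 2.79×343 + 10.99×101 + 5.50×32 + 36.75×16 = 2101.28 + 956.97 + 1109.99 + 176 + 588 = 4932.24
P = 5813.37 / 4932.24 × 100 = 117.8647
Fisher = √(L × P) = √(118.5911 × 117.8647) = 118.2274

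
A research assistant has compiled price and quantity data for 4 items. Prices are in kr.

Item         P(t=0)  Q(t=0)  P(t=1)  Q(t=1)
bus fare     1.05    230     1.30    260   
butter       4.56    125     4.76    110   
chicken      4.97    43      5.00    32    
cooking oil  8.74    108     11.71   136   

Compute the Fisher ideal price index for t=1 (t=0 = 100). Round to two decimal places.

121.85

Laspeyres component (base-period weights):
ΣP(t=1)Q(t=0) = 1.30×230 + 4.76×125 + 5.00×43 + 11.71×108 = 299 + 595 + 215 + 1264.68 = 2373.68
ΣP(t=0)Q(t=0) = 1.05×230 + 4.56×125 + 4.97×43 + 8.74×108 = 241.5 + 570 + 213.71 + 943.92 = 1969.13
L = 2373.68 / 1969.13 × 100 = 120.5446
Paasche component (current-period weights):
ΣP(t=1)Q(t=1) = 1.30×260 + 4.76×110 + 5.00×32 + 11.71×136 = 338 + 523.6 + 160 + 1592.56 = 2614.16
ΣP(t=0)Q(t=1) = 1.05×260 + 4.56×110 + 4.97×32 + 8.74×136 = 273 + 501.6 + 159.04 + 1188.64 = 2122.28
P = 2614.16 / 2122.28 × 100 = 123.1770
Fisher = √(L × P) = √(120.5446 × 123.1770) = 121.8537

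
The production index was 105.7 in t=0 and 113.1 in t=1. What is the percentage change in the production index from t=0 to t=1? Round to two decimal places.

7.00%

Change = (113.1 − 105.7) / 105.7 × 100
       = 7.4 / 105.7 × 100 = 7.0009%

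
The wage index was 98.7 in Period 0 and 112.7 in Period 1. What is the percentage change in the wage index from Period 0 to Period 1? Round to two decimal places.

Change = (112.7 − 98.7) / 98.7 × 100
       = 14.0 / 98.7 × 100 = 14.1844%

14.18%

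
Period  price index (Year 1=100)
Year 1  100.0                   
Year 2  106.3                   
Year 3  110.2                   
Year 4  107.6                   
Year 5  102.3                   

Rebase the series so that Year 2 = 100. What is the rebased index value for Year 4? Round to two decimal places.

101.22

Rebased(Year 4) = 107.6 / 106.3 × 100 = 101.2230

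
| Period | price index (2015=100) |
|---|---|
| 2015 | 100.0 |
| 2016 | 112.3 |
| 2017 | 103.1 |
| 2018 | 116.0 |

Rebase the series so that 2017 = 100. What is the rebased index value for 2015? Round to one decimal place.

97.0

Rebased(2015) = 100.0 / 103.1 × 100 = 96.9932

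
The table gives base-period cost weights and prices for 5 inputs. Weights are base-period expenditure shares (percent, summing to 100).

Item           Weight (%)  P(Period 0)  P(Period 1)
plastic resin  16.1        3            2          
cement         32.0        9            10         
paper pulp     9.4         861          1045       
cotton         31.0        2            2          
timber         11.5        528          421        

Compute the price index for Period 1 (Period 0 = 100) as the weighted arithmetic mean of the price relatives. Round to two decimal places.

plastic resin: 16.1 × (2/3) = 16.1 × 0.666667 = 10.7333
cement: 32.0 × (10/9) = 32.0 × 1.111111 = 35.5556
paper pulp: 9.4 × (1045/861) = 9.4 × 1.213705 = 11.4088
cotton: 31.0 × (2/2) = 31.0 × 1.000000 = 31.0000
timber: 11.5 × (421/528) = 11.5 × 0.797348 = 9.1695
Index = Σ wᵢ·(p₁ᵢ/p₀ᵢ) = 10.7333 + 35.5556 + 11.4088 + 31.0000 + 9.1695 = 97.8672

97.87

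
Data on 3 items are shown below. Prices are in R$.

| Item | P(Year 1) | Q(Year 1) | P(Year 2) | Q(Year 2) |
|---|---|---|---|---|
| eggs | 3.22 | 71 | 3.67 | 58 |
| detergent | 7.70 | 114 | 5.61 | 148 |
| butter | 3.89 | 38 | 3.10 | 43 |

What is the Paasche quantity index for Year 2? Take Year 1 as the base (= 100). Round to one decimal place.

115.6

Paasche quantity index uses current-period prices as weights.
ΣP(Year 2)·Q(Year 2) = 3.67×58 + 5.61×148 + 3.10×43 = 212.86 + 830.28 + 133.3 = 1176.44
ΣP(Year 2)·Q(Year 1) = 3.67×71 + 5.61×114 + 3.10×38 = 260.57 + 639.54 + 117.8 = 1017.91
Index = 1176.44 / 1017.91 × 100 = 115.5741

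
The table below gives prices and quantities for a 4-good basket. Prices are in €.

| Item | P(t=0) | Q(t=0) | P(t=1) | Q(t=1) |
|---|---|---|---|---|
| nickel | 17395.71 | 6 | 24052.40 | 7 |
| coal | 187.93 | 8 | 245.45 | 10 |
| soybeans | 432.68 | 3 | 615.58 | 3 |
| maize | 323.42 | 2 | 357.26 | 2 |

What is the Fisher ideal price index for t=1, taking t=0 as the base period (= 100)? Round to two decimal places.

138.05

Laspeyres component (base-period weights):
ΣP(t=1)Q(t=0) = 24052.40×6 + 245.45×8 + 615.58×3 + 357.26×2 = 144314.4 + 1963.6 + 1846.74 + 714.52 = 148839.26
ΣP(t=0)Q(t=0) = 17395.71×6 + 187.93×8 + 432.68×3 + 323.42×2 = 104374.26 + 1503.44 + 1298.04 + 646.84 = 107822.58
L = 148839.26 / 107822.58 × 100 = 138.0409
Paasche component (current-period weights):
ΣP(t=1)Q(t=1) = 24052.40×7 + 245.45×10 + 615.58×3 + 357.26×2 = 168366.8 + 2454.5 + 1846.74 + 714.52 = 173382.56
ΣP(t=0)Q(t=1) = 17395.71×7 + 187.93×10 + 432.68×3 + 323.42×2 = 121769.97 + 1879.3 + 1298.04 + 646.84 = 125594.15
P = 173382.56 / 125594.15 × 100 = 138.0499
Fisher = √(L × P) = √(138.0409 × 138.0499) = 138.0454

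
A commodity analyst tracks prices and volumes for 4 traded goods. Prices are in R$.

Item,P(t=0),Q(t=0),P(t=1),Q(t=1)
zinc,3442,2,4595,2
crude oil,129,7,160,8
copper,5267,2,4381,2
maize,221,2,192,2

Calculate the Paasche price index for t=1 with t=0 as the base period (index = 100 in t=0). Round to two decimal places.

Paasche price index uses current-period quantities as weights.
ΣP(t=1)·Q(t=1) = 4595×2 + 160×8 + 4381×2 + 192×2 = 9190 + 1280 + 8762 + 384 = 19616
ΣP(t=0)·Q(t=1) = 3442×2 + 129×8 + 5267×2 + 221×2 = 6884 + 1032 + 10534 + 442 = 18892
Index = 19616 / 18892 × 100 = 103.8323

103.83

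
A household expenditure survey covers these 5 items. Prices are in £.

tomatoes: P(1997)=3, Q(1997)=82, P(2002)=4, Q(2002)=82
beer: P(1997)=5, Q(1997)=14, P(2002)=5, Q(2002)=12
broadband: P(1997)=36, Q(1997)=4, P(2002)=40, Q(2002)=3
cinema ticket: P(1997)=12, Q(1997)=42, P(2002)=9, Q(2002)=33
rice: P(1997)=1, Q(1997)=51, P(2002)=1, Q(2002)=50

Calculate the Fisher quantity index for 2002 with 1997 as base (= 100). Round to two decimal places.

Laspeyres component (base-period weights):
ΣP(1997)Q(2002) = 3×82 + 5×12 + 36×3 + 12×33 + 1×50 = 246 + 60 + 108 + 396 + 50 = 860
ΣP(1997)Q(1997) = 3×82 + 5×14 + 36×4 + 12×42 + 1×51 = 246 + 70 + 144 + 504 + 51 = 1015
L = 860 / 1015 × 100 = 84.7291
Paasche component (current-period weights):
ΣP(2002)Q(2002) = 4×82 + 5×12 + 40×3 + 9×33 + 1×50 = 328 + 60 + 120 + 297 + 50 = 855
ΣP(2002)Q(1997) = 4×82 + 5×14 + 40×4 + 9×42 + 1×51 = 328 + 70 + 160 + 378 + 51 = 987
P = 855 / 987 × 100 = 86.6261
Fisher = √(L × P) = √(84.7291 × 86.6261) = 85.6724

85.67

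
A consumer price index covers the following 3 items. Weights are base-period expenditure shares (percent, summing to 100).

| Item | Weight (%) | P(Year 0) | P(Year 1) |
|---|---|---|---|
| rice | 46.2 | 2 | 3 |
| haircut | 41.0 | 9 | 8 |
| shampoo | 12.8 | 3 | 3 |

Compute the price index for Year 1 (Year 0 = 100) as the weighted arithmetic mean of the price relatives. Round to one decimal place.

rice: 46.2 × (3/2) = 46.2 × 1.500000 = 69.3000
haircut: 41.0 × (8/9) = 41.0 × 0.888889 = 36.4444
shampoo: 12.8 × (3/3) = 12.8 × 1.000000 = 12.8000
Index = Σ wᵢ·(p₁ᵢ/p₀ᵢ) = 69.3000 + 36.4444 + 12.8000 = 118.5444

118.5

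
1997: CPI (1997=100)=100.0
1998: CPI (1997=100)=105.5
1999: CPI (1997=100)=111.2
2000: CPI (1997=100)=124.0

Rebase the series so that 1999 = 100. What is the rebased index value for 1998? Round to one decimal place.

94.9

Rebased(1998) = 105.5 / 111.2 × 100 = 94.8741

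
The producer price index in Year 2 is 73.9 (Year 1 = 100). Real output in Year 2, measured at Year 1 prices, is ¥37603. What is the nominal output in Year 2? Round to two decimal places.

27788.62

Nominal = Real × (Index/100) = 37603 × (73.9/100)
        = 37603 × 0.739 = 27788.6170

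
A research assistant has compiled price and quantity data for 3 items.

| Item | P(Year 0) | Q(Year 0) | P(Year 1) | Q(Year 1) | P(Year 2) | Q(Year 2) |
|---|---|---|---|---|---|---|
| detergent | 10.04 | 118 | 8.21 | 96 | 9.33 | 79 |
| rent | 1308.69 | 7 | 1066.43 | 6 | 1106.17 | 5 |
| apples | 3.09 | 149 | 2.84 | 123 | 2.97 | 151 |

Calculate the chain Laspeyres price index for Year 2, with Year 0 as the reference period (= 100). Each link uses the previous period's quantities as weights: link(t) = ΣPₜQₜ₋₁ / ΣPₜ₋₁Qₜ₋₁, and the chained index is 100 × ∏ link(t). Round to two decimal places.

Link Year 0→Year 1:
ΣP(Year 1)Q(Year 0) = 8.21×118 + 1066.43×7 + 2.84×149 = 968.78 + 7465.01 + 423.16 = 8856.95
ΣP(Year 0)Q(Year 0) = 10.04×118 + 1308.69×7 + 3.09×149 = 1184.72 + 9160.83 + 460.41 = 10805.96
link = 8856.95/10805.96 = 0.819636
Link Year 1→Year 2:
ΣP(Year 2)Q(Year 1) = 9.33×96 + 1106.17×6 + 2.97×123 = 895.68 + 6637.02 + 365.31 = 7898.01
ΣP(Year 1)Q(Year 1) = 8.21×96 + 1066.43×6 + 2.84×123 = 788.16 + 6398.58 + 349.32 = 7536.06
link = 7898.01/7536.06 = 1.048029
Chained index = 100 × 0.819636 × 1.048029 = 85.9002

85.90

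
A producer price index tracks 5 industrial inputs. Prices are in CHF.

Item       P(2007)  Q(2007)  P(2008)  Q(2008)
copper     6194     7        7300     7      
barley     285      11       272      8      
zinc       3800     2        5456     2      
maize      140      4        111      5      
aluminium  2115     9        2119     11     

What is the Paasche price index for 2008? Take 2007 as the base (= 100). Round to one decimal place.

114.1

Paasche price index uses current-period quantities as weights.
ΣP(2008)·Q(2008) = 7300×7 + 272×8 + 5456×2 + 111×5 + 2119×11 = 51100 + 2176 + 10912 + 555 + 23309 = 88052
ΣP(2007)·Q(2008) = 6194×7 + 285×8 + 3800×2 + 140×5 + 2115×11 = 43358 + 2280 + 7600 + 700 + 23265 = 77203
Index = 88052 / 77203 × 100 = 114.0526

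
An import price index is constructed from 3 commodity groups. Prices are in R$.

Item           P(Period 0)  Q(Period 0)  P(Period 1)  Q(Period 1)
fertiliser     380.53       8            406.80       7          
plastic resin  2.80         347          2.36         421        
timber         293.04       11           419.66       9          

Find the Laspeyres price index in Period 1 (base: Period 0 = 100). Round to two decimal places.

120.03

Laspeyres price index uses base-period quantities as weights.
ΣP(Period 1)·Q(Period 0) = 406.80×8 + 2.36×347 + 419.66×11 = 3254.4 + 818.92 + 4616.26 = 8689.58
ΣP(Period 0)·Q(Period 0) = 380.53×8 + 2.80×347 + 293.04×11 = 3044.24 + 971.6 + 3223.44 = 7239.28
Index = 8689.58 / 7239.28 × 100 = 120.0338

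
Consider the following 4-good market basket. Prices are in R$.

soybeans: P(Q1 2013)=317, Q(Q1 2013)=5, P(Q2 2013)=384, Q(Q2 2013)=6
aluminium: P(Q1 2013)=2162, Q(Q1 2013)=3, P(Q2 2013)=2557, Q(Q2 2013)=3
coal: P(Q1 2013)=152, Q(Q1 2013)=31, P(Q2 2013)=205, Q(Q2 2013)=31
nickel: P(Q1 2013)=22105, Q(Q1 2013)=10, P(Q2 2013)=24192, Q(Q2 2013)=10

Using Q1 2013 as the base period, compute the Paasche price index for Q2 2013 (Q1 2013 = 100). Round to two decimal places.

Paasche price index uses current-period quantities as weights.
ΣP(Q2 2013)·Q(Q2 2013) = 384×6 + 2557×3 + 205×31 + 24192×10 = 2304 + 7671 + 6355 + 241920 = 258250
ΣP(Q1 2013)·Q(Q2 2013) = 317×6 + 2162×3 + 152×31 + 22105×10 = 1902 + 6486 + 4712 + 221050 = 234150
Index = 258250 / 234150 × 100 = 110.2925

110.29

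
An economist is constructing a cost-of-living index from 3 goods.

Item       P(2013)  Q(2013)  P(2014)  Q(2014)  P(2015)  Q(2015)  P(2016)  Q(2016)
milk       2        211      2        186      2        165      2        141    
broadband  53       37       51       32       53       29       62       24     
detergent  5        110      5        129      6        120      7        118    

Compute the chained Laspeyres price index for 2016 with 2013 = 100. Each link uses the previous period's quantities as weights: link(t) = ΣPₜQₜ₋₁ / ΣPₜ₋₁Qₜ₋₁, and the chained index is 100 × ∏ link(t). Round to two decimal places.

119.98

Link 2013→2014:
ΣP(2014)Q(2013) = 2×211 + 51×37 + 5×110 = 422 + 1887 + 550 = 2859
ΣP(2013)Q(2013) = 2×211 + 53×37 + 5×110 = 422 + 1961 + 550 = 2933
link = 2859/2933 = 0.974770
Link 2014→2015:
ΣP(2015)Q(2014) = 2×186 + 53×32 + 6×129 = 372 + 1696 + 774 = 2842
ΣP(2014)Q(2014) = 2×186 + 51×32 + 5×129 = 372 + 1632 + 645 = 2649
link = 2842/2649 = 1.072858
Link 2015→2016:
ΣP(2016)Q(2015) = 2×165 + 62×29 + 7×120 = 330 + 1798 + 840 = 2968
ΣP(2015)Q(2015) = 2×165 + 53×29 + 6×120 = 330 + 1537 + 720 = 2587
link = 2968/2587 = 1.147275
Chained index = 100 × 0.974770 × 1.072858 × 1.147275 = 119.9808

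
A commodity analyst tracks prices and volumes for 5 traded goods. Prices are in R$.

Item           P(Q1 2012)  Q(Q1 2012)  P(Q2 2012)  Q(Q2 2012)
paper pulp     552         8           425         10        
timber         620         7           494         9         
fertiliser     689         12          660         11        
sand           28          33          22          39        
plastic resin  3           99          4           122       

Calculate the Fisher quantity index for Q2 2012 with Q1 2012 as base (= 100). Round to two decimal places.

Laspeyres component (base-period weights):
ΣP(Q1 2012)Q(Q2 2012) = 552×10 + 620×9 + 689×11 + 28×39 + 3×122 = 5520 + 5580 + 7579 + 1092 + 366 = 20137
ΣP(Q1 2012)Q(Q1 2012) = 552×8 + 620×7 + 689×12 + 28×33 + 3×99 = 4416 + 4340 + 8268 + 924 + 297 = 18245
L = 20137 / 18245 × 100 = 110.3700
Paasche component (current-period weights):
ΣP(Q2 2012)Q(Q2 2012) = 425×10 + 494×9 + 660×11 + 22×39 + 4×122 = 4250 + 4446 + 7260 + 858 + 488 = 17302
ΣP(Q2 2012)Q(Q1 2012) = 425×8 + 494×7 + 660×12 + 22×33 + 4×99 = 3400 + 3458 + 7920 + 726 + 396 = 15900
P = 17302 / 15900 × 100 = 108.8176
Fisher = √(L × P) = √(110.3700 × 108.8176) = 109.5910

109.59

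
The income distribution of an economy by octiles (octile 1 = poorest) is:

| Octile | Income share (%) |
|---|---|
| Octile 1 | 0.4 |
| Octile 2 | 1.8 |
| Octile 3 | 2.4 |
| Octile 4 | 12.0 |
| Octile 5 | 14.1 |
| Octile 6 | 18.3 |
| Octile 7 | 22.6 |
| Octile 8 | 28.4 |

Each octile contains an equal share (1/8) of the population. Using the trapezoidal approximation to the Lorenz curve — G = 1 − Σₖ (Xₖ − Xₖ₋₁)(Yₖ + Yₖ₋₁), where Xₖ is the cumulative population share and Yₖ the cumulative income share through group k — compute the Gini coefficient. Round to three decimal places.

0.437

Cumulative income shares Yₖ: 0.0040, 0.0220, 0.0460, 0.1660, 0.3070, 0.4900, 0.7160, 1.0000
Σ (Xₖ−Xₖ₋₁)(Yₖ+Yₖ₋₁) = (1/8)(0.0040+0.0000) + (1/8)(0.0220+0.0040) + (1/8)(0.0460+0.0220) + (1/8)(0.1660+0.0460) + (1/8)(0.3070+0.1660) + (1/8)(0.4900+0.3070) + (1/8)(0.7160+0.4900) + (1/8)(1.0000+0.7160)
  = 0.0005 + 0.0033 + 0.0085 + 0.0265 + 0.0591 + 0.0996 + 0.1507 + 0.2145 = 0.5627
G = 1 − 0.5627 = 0.4373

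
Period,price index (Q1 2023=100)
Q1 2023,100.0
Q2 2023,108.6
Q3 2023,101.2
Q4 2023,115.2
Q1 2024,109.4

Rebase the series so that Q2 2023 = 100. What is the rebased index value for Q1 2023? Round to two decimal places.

92.08

Rebased(Q1 2023) = 100.0 / 108.6 × 100 = 92.0810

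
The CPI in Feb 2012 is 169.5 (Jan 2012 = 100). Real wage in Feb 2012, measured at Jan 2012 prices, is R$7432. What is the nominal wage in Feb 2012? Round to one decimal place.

12597.2

Nominal = Real × (Index/100) = 7432 × (169.5/100)
        = 7432 × 1.695 = 12597.2400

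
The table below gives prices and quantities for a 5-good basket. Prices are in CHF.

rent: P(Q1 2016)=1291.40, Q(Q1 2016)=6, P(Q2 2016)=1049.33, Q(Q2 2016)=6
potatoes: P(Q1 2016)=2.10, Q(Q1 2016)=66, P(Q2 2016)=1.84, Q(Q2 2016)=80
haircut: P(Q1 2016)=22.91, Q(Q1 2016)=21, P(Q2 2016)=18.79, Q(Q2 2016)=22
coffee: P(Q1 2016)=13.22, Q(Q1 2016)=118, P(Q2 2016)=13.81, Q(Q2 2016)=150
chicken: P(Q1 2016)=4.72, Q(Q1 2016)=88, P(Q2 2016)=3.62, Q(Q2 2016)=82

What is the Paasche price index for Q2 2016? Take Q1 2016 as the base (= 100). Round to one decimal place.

Paasche price index uses current-period quantities as weights.
ΣP(Q2 2016)·Q(Q2 2016) = 1049.33×6 + 1.84×80 + 18.79×22 + 13.81×150 + 3.62×82 = 6295.98 + 147.2 + 413.38 + 2071.5 + 296.84 = 9224.9
ΣP(Q1 2016)·Q(Q2 2016) = 1291.40×6 + 2.10×80 + 22.91×22 + 13.22×150 + 4.72×82 = 7748.4 + 168 + 504.02 + 1983 + 387.04 = 10790.46
Index = 9224.9 / 10790.46 × 100 = 85.4913

85.5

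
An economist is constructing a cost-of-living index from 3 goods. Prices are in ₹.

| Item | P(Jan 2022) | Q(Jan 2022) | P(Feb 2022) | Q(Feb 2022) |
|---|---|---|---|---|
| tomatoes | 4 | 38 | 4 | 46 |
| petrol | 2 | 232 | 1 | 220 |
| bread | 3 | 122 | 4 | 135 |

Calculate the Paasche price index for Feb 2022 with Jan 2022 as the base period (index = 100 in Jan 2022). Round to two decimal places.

Paasche price index uses current-period quantities as weights.
ΣP(Feb 2022)·Q(Feb 2022) = 4×46 + 1×220 + 4×135 = 184 + 220 + 540 = 944
ΣP(Jan 2022)·Q(Feb 2022) = 4×46 + 2×220 + 3×135 = 184 + 440 + 405 = 1029
Index = 944 / 1029 × 100 = 91.7396

91.74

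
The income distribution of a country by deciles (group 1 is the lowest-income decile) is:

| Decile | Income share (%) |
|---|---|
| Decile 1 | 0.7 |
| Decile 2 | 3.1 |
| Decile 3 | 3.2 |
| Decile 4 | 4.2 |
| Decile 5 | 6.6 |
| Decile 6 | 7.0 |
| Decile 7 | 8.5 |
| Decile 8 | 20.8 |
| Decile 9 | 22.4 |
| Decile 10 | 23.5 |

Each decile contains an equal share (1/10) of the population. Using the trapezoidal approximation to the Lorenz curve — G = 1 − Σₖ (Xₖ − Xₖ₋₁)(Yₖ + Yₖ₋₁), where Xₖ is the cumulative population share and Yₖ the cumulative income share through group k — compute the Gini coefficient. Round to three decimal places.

0.442

Cumulative income shares Yₖ: 0.0070, 0.0380, 0.0700, 0.1120, 0.1780, 0.2480, 0.3330, 0.5410, 0.7650, 1.0000
Σ (Xₖ−Xₖ₋₁)(Yₖ+Yₖ₋₁) = (1/10)(0.0070+0.0000) + (1/10)(0.0380+0.0070) + (1/10)(0.0700+0.0380) + (1/10)(0.1120+0.0700) + (1/10)(0.1780+0.1120) + (1/10)(0.2480+0.1780) + (1/10)(0.3330+0.2480) + (1/10)(0.5410+0.3330) + (1/10)(0.7650+0.5410) + (1/10)(1.0000+0.7650)
  = 0.0007 + 0.0045 + 0.0108 + 0.0182 + 0.0290 + 0.0426 + 0.0581 + 0.0874 + 0.1306 + 0.1765 = 0.5584
G = 1 − 0.5584 = 0.4416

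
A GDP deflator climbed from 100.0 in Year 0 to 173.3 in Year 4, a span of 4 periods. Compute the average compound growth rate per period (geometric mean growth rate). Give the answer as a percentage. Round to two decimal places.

Growth factor = (173.3/100.0)^(1/4) = (1.733000)^(1/4) = 1.147360
Growth rate = 1.147360 − 1 = 0.147360 = 14.7360%

14.74%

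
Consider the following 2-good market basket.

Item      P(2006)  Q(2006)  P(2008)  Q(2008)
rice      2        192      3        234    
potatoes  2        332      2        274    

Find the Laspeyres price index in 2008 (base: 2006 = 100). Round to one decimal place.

118.3

Laspeyres price index uses base-period quantities as weights.
ΣP(2008)·Q(2006) = 3×192 + 2×332 = 576 + 664 = 1240
ΣP(2006)·Q(2006) = 2×192 + 2×332 = 384 + 664 = 1048
Index = 1240 / 1048 × 100 = 118.3206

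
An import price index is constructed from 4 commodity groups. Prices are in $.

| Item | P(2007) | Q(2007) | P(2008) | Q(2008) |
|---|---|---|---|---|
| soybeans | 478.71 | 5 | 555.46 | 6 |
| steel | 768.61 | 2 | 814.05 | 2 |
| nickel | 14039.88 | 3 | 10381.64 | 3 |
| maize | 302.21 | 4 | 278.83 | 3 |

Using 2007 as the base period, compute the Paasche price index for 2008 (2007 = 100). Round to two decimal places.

77.88

Paasche price index uses current-period quantities as weights.
ΣP(2008)·Q(2008) = 555.46×6 + 814.05×2 + 10381.64×3 + 278.83×3 = 3332.76 + 1628.1 + 31144.92 + 836.49 = 36942.27
ΣP(2007)·Q(2008) = 478.71×6 + 768.61×2 + 14039.88×3 + 302.21×3 = 2872.26 + 1537.22 + 42119.64 + 906.63 = 47435.75
Index = 36942.27 / 47435.75 × 100 = 77.8785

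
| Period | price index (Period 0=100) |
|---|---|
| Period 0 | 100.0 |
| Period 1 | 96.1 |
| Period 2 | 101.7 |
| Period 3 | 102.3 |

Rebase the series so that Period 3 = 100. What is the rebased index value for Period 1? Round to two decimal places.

93.94

Rebased(Period 1) = 96.1 / 102.3 × 100 = 93.9394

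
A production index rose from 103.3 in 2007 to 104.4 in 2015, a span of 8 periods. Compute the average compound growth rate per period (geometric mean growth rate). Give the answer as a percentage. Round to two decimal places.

Growth factor = (104.4/103.3)^(1/8) = (1.010649)^(1/8) = 1.001325
Growth rate = 1.001325 − 1 = 0.001325 = 0.1325%

0.13%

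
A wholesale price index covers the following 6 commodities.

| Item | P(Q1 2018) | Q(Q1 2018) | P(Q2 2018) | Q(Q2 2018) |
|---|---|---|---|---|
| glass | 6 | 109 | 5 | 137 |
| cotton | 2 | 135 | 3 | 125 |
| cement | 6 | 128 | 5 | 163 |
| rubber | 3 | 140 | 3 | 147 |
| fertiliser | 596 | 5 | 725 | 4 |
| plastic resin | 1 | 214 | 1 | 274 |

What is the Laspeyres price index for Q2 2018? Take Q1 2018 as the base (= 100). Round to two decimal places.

110.23

Laspeyres price index uses base-period quantities as weights.
ΣP(Q2 2018)·Q(Q1 2018) = 5×109 + 3×135 + 5×128 + 3×140 + 725×5 + 1×214 = 545 + 405 + 640 + 420 + 3625 + 214 = 5849
ΣP(Q1 2018)·Q(Q1 2018) = 6×109 + 2×135 + 6×128 + 3×140 + 596×5 + 1×214 = 654 + 270 + 768 + 420 + 2980 + 214 = 5306
Index = 5849 / 5306 × 100 = 110.2337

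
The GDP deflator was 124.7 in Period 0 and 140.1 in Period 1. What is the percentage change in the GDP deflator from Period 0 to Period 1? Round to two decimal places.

Change = (140.1 − 124.7) / 124.7 × 100
       = 15.4 / 124.7 × 100 = 12.3496%

12.35%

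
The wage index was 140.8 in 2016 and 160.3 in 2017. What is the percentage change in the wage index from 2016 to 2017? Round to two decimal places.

13.85%

Change = (160.3 − 140.8) / 140.8 × 100
       = 19.5 / 140.8 × 100 = 13.8494%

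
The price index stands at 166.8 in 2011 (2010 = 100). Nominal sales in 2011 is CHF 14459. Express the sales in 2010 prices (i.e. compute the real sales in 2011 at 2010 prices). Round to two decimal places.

Real = Nominal ÷ (Index/100) = 14459 ÷ (166.8/100)
     = 14459 ÷ 1.668 = 8668.4652

8668.47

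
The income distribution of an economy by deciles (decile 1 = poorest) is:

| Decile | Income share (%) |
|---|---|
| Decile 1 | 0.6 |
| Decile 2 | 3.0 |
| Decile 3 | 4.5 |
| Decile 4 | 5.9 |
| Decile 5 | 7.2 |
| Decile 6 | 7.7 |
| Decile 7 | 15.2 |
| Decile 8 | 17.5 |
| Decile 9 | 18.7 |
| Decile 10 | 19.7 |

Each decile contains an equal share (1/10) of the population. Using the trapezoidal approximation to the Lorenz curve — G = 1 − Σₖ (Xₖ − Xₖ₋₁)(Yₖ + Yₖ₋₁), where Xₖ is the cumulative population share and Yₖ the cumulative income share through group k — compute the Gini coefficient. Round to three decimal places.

0.375

Cumulative income shares Yₖ: 0.0060, 0.0360, 0.0810, 0.1400, 0.2120, 0.2890, 0.4410, 0.6160, 0.8030, 1.0000
Σ (Xₖ−Xₖ₋₁)(Yₖ+Yₖ₋₁) = (1/10)(0.0060+0.0000) + (1/10)(0.0360+0.0060) + (1/10)(0.0810+0.0360) + (1/10)(0.1400+0.0810) + (1/10)(0.2120+0.1400) + (1/10)(0.2890+0.2120) + (1/10)(0.4410+0.2890) + (1/10)(0.6160+0.4410) + (1/10)(0.8030+0.6160) + (1/10)(1.0000+0.8030)
  = 0.0006 + 0.0042 + 0.0117 + 0.0221 + 0.0352 + 0.0501 + 0.0730 + 0.1057 + 0.1419 + 0.1803 = 0.6248
G = 1 − 0.6248 = 0.3752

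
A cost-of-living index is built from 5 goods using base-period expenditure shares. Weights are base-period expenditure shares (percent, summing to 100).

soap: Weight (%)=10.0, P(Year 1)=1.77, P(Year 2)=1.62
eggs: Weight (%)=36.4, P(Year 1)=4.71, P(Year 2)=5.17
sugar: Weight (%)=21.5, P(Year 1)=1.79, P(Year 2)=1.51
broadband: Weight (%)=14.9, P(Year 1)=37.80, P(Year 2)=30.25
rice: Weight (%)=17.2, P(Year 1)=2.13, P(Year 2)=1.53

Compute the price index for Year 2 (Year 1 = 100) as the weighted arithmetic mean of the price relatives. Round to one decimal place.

soap: 10.0 × (1.62/1.77) = 10.0 × 0.915254 = 9.1525
eggs: 36.4 × (5.17/4.71) = 36.4 × 1.097665 = 39.9550
sugar: 21.5 × (1.51/1.79) = 21.5 × 0.843575 = 18.1369
broadband: 14.9 × (30.25/37.80) = 14.9 × 0.800265 = 11.9239
rice: 17.2 × (1.53/2.13) = 17.2 × 0.718310 = 12.3549
Index = Σ wᵢ·(p₁ᵢ/p₀ᵢ) = 9.1525 + 39.9550 + 18.1369 + 11.9239 + 12.3549 = 91.5233

91.5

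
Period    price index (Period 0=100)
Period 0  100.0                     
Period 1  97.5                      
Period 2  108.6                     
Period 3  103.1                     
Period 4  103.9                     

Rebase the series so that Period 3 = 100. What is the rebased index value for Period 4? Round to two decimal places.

Rebased(Period 4) = 103.9 / 103.1 × 100 = 100.7759

100.78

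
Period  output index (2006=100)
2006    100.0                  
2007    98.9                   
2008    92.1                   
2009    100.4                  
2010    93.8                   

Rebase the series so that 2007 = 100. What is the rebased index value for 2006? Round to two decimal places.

101.11

Rebased(2006) = 100.0 / 98.9 × 100 = 101.1122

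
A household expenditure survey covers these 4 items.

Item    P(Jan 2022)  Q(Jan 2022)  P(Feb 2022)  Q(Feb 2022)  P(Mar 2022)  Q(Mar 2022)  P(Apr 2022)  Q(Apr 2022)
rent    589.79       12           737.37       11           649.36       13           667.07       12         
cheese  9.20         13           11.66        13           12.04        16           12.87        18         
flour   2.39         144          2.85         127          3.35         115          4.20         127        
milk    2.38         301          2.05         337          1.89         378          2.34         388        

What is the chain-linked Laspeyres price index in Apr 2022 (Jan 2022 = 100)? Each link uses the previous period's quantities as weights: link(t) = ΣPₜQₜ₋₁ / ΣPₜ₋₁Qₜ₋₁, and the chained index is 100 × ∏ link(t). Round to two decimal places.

Link Jan 2022→Feb 2022:
ΣP(Feb 2022)Q(Jan 2022) = 737.37×12 + 11.66×13 + 2.85×144 + 2.05×301 = 8848.44 + 151.58 + 410.4 + 617.05 = 10027.47
ΣP(Jan 2022)Q(Jan 2022) = 589.79×12 + 9.20×13 + 2.39×144 + 2.38×301 = 7077.48 + 119.6 + 344.16 + 716.38 = 8257.62
link = 10027.47/8257.62 = 1.214329
Link Feb 2022→Mar 2022:
ΣP(Mar 2022)Q(Feb 2022) = 649.36×11 + 12.04×13 + 3.35×127 + 1.89×337 = 7142.96 + 156.52 + 425.45 + 636.93 = 8361.86
ΣP(Feb 2022)Q(Feb 2022) = 737.37×11 + 11.66×13 + 2.85×127 + 2.05×337 = 8111.07 + 151.58 + 361.95 + 690.85 = 9315.45
link = 8361.86/9315.45 = 0.897634
Link Mar 2022→Apr 2022:
ΣP(Apr 2022)Q(Mar 2022) = 667.07×13 + 12.87×16 + 4.20×115 + 2.34×378 = 8671.91 + 205.92 + 483 + 884.52 = 10245.35
ΣP(Mar 2022)Q(Mar 2022) = 649.36×13 + 12.04×16 + 3.35×115 + 1.89×378 = 8441.68 + 192.64 + 385.25 + 714.42 = 9733.99
link = 10245.35/9733.99 = 1.052533
Chained index = 100 × 1.214329 × 0.897634 × 1.052533 = 114.7285

114.73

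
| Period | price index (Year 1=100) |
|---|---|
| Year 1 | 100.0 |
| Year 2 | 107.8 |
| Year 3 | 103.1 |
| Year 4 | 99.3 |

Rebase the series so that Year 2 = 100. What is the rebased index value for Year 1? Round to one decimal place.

92.8

Rebased(Year 1) = 100.0 / 107.8 × 100 = 92.7644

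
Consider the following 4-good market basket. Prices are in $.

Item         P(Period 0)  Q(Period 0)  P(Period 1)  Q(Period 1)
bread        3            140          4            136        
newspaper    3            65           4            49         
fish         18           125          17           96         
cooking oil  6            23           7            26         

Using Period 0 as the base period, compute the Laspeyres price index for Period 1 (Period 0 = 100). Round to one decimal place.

Laspeyres price index uses base-period quantities as weights.
ΣP(Period 1)·Q(Period 0) = 4×140 + 4×65 + 17×125 + 7×23 = 560 + 260 + 2125 + 161 = 3106
ΣP(Period 0)·Q(Period 0) = 3×140 + 3×65 + 18×125 + 6×23 = 420 + 195 + 2250 + 138 = 3003
Index = 3106 / 3003 × 100 = 103.4299

103.4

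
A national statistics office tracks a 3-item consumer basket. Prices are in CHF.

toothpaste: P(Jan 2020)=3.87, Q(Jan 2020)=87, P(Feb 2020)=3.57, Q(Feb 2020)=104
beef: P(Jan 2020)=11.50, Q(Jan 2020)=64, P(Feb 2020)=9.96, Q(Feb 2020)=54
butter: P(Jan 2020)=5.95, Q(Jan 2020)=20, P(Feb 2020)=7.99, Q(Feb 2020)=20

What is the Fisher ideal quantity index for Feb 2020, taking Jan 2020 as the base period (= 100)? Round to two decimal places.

Laspeyres component (base-period weights):
ΣP(Jan 2020)Q(Feb 2020) = 3.87×104 + 11.50×54 + 5.95×20 = 402.48 + 621 + 119 = 1142.48
ΣP(Jan 2020)Q(Jan 2020) = 3.87×87 + 11.50×64 + 5.95×20 = 336.69 + 736 + 119 = 1191.69
L = 1142.48 / 1191.69 × 100 = 95.8706
Paasche component (current-period weights):
ΣP(Feb 2020)Q(Feb 2020) = 3.57×104 + 9.96×54 + 7.99×20 = 371.28 + 537.84 + 159.8 = 1068.92
ΣP(Feb 2020)Q(Jan 2020) = 3.57×87 + 9.96×64 + 7.99×20 = 310.59 + 637.44 + 159.8 = 1107.83
P = 1068.92 / 1107.83 × 100 = 96.4877
Fisher = √(L × P) = √(95.8706 × 96.4877) = 96.1787

96.18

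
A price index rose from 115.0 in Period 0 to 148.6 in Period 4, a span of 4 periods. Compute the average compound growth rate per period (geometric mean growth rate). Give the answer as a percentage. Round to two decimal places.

Growth factor = (148.6/115.0)^(1/4) = (1.292174)^(1/4) = 1.066179
Growth rate = 1.066179 − 1 = 0.066179 = 6.6179%

6.62%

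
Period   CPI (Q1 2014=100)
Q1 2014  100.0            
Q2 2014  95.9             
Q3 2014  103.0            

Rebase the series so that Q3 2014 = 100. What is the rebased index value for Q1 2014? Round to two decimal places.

97.09

Rebased(Q1 2014) = 100.0 / 103.0 × 100 = 97.0874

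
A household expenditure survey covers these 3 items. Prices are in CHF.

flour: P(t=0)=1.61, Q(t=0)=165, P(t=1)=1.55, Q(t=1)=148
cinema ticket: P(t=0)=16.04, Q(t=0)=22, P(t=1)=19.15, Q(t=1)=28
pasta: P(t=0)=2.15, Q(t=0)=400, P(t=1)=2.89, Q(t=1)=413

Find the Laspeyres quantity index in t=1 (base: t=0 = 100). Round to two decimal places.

106.55

Laspeyres quantity index uses base-period prices as weights.
ΣP(t=0)·Q(t=1) = 1.61×148 + 16.04×28 + 2.15×413 = 238.28 + 449.12 + 887.95 = 1575.35
ΣP(t=0)·Q(t=0) = 1.61×165 + 16.04×22 + 2.15×400 = 265.65 + 352.88 + 860 = 1478.53
Index = 1575.35 / 1478.53 × 100 = 106.5484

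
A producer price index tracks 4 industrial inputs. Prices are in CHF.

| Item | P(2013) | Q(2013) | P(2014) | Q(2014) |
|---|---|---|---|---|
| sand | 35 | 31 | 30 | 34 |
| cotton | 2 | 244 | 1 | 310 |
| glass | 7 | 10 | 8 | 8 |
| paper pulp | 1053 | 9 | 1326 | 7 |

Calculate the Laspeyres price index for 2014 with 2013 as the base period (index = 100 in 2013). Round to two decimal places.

Laspeyres price index uses base-period quantities as weights.
ΣP(2014)·Q(2013) = 30×31 + 1×244 + 8×10 + 1326×9 = 930 + 244 + 80 + 11934 = 13188
ΣP(2013)·Q(2013) = 35×31 + 2×244 + 7×10 + 1053×9 = 1085 + 488 + 70 + 9477 = 11120
Index = 13188 / 11120 × 100 = 118.5971

118.60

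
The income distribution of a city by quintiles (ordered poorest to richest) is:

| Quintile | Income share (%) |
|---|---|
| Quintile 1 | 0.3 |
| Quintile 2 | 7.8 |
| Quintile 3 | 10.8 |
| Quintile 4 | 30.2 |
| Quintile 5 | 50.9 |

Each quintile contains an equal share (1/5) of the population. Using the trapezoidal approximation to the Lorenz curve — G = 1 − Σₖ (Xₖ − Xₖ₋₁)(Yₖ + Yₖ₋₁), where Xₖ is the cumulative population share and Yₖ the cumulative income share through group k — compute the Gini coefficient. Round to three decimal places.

0.494

Cumulative income shares Yₖ: 0.0030, 0.0810, 0.1890, 0.4910, 1.0000
Σ (Xₖ−Xₖ₋₁)(Yₖ+Yₖ₋₁) = (1/5)(0.0030+0.0000) + (1/5)(0.0810+0.0030) + (1/5)(0.1890+0.0810) + (1/5)(0.4910+0.1890) + (1/5)(1.0000+0.4910)
  = 0.0006 + 0.0168 + 0.0540 + 0.1360 + 0.2982 = 0.5056
G = 1 − 0.5056 = 0.4944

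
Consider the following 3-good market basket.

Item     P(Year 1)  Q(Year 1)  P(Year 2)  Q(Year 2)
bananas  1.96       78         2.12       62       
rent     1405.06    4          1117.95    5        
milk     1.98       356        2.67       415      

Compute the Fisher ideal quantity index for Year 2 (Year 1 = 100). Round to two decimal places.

Laspeyres component (base-period weights):
ΣP(Year 1)Q(Year 2) = 1.96×62 + 1405.06×5 + 1.98×415 = 121.52 + 7025.3 + 821.7 = 7968.52
ΣP(Year 1)Q(Year 1) = 1.96×78 + 1405.06×4 + 1.98×356 = 152.88 + 5620.24 + 704.88 = 6478
L = 7968.52 / 6478 × 100 = 123.0090
Paasche component (current-period weights):
ΣP(Year 2)Q(Year 2) = 2.12×62 + 1117.95×5 + 2.67×415 = 131.44 + 5589.75 + 1108.05 = 6829.24
ΣP(Year 2)Q(Year 1) = 2.12×78 + 1117.95×4 + 2.67×356 = 165.36 + 4471.8 + 950.52 = 5587.68
P = 6829.24 / 5587.68 × 100 = 122.2196
Fisher = √(L × P) = √(123.0090 × 122.2196) = 122.6136

122.61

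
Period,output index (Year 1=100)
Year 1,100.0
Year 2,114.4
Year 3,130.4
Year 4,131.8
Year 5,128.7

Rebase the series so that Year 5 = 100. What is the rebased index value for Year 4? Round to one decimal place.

Rebased(Year 4) = 131.8 / 128.7 × 100 = 102.4087

102.4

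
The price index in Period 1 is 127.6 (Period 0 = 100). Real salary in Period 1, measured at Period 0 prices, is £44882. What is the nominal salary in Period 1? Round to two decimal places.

57269.43

Nominal = Real × (Index/100) = 44882 × (127.6/100)
        = 44882 × 1.276 = 57269.4320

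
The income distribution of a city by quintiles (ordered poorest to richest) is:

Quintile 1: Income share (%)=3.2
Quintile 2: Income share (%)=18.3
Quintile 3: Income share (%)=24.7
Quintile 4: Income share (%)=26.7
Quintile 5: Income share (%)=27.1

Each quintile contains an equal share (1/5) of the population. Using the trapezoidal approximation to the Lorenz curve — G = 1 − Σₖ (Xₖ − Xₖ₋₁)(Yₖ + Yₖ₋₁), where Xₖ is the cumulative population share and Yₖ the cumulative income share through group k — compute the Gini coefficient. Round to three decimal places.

0.225

Cumulative income shares Yₖ: 0.0320, 0.2150, 0.4620, 0.7290, 1.0000
Σ (Xₖ−Xₖ₋₁)(Yₖ+Yₖ₋₁) = (1/5)(0.0320+0.0000) + (1/5)(0.2150+0.0320) + (1/5)(0.4620+0.2150) + (1/5)(0.7290+0.4620) + (1/5)(1.0000+0.7290)
  = 0.0064 + 0.0494 + 0.1354 + 0.2382 + 0.3458 = 0.7752
G = 1 − 0.7752 = 0.2248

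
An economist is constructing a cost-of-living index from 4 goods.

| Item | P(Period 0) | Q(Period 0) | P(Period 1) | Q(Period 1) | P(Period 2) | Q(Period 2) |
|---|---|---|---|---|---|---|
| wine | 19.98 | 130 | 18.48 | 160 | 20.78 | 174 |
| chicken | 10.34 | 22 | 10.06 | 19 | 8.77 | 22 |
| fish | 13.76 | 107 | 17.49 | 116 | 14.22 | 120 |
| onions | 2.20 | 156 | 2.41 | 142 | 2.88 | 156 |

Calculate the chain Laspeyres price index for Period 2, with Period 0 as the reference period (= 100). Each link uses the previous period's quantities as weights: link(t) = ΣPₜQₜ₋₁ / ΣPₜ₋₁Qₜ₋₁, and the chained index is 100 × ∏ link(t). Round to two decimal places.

105.56

Link Period 0→Period 1:
ΣP(Period 1)Q(Period 0) = 18.48×130 + 10.06×22 + 17.49×107 + 2.41×156 = 2402.4 + 221.32 + 1871.43 + 375.96 = 4871.11
ΣP(Period 0)Q(Period 0) = 19.98×130 + 10.34×22 + 13.76×107 + 2.20×156 = 2597.4 + 227.48 + 1472.32 + 343.2 = 4640.4
link = 4871.11/4640.4 = 1.049718
Link Period 1→Period 2:
ΣP(Period 2)Q(Period 1) = 20.78×160 + 8.77×19 + 14.22×116 + 2.88×142 = 3324.8 + 166.63 + 1649.52 + 408.96 = 5549.91
ΣP(Period 1)Q(Period 1) = 18.48×160 + 10.06×19 + 17.49×116 + 2.41×142 = 2956.8 + 191.14 + 2028.84 + 342.22 = 5519
link = 5549.91/5519 = 1.005601
Chained index = 100 × 1.049718 × 1.005601 = 105.5597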